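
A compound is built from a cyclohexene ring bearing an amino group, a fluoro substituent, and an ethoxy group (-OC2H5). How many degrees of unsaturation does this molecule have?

2

Atom tally by fragment:
  cyclohexene ring core → C:6 H:10
  (− 3 ring H displaced by substituents)
  + NH2 → N:1 H:2
  + F → F:1
  + OC2H5 → C:2 H:5 O:1
Element totals:
  C: 8
  H: 14
  F: 1
  N: 1
  O: 1
Molecular formula: C8H14FNO.
DoU = (2C + 2 + N − H − X) / 2 = (2·8 + 2 + 1 − 14 − 1) / 2 = 2.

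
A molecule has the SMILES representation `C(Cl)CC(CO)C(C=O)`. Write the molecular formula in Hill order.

Atom tally by fragment:
  ClCH2 → C:1 H:2 Cl:1
  CH2 → C:1 H:2
  CH(CH2OH) → C:2 H:4 O:1
  CH2CHO → C:2 H:3 O:1
Element totals:
  C: 6
  H: 11
  Cl: 1
  O: 2

C6H11ClO2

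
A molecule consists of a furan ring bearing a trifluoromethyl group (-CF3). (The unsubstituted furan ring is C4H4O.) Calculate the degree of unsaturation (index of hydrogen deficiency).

Atom tally by fragment:
  furan ring core → C:4 H:4 O:1
  (− 1 ring H displaced by substituents)
  + CF3 → C:1 F:3
Element totals:
  C: 5
  H: 3
  F: 3
  O: 1
Molecular formula: C5H3F3O.
DoU = (2C + 2 + N − H − X) / 2 = (2·5 + 2 + 0 − 3 − 3) / 2 = 3.

3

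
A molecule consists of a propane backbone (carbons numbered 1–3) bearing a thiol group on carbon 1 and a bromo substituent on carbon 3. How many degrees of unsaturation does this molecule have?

Atom tally by fragment:
  HSCH2 → C:1 H:3 S:1
  CH2 → C:1 H:2
  CH2Br → C:1 H:2 Br:1
Element totals:
  C: 3
  H: 7
  Br: 1
  S: 1
Molecular formula: C3H7BrS.
DoU = (2C + 2 + N − H − X) / 2 = (2·3 + 2 + 0 − 7 − 1) / 2 = 0.

0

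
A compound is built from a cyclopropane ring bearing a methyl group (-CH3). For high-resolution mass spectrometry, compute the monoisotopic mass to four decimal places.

56.0626

Atom tally by fragment:
  cyclopropane ring core → C:3 H:6
  (− 1 ring H displaced by substituents)
  + CH3 → C:1 H:3
Element totals:
  C: 4
  H: 8
Molecular formula: C4H8.
  M = 4(12.0) + 8(1.007825)
    = 48.000000 + 8.062600 = 56.062600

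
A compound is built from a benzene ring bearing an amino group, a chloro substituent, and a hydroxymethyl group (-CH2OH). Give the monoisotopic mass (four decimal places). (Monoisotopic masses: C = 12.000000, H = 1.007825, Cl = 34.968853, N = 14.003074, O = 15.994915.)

Atom tally by fragment:
  benzene ring core → C:6 H:6
  (− 3 ring H displaced by substituents)
  + NH2 → N:1 H:2
  + Cl → Cl:1
  + CH2OH → C:1 H:3 O:1
Element totals:
  C: 7
  H: 8
  Cl: 1
  N: 1
  O: 1
Molecular formula: C7H8ClNO.
  M = 7(12.0) + 8(1.007825) + 34.968853 + 14.003074 + 15.994915
    = 84.000000 + 8.062600 + 34.968853 + 14.003074 + 15.994915 = 157.029442

157.0294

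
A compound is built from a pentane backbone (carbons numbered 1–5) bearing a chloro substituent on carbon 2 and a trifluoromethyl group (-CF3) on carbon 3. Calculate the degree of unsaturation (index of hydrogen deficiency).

0

Atom tally by fragment:
  CH3 → C:1 H:3
  CH(Cl) → C:1 H:1 Cl:1
  CH(CF3) → C:2 H:1 F:3
  CH2 → C:1 H:2
  CH3 → C:1 H:3
Element totals:
  C: 6
  H: 10
  Cl: 1
  F: 3
Molecular formula: C6H10ClF3.
DoU = (2C + 2 + N − H − X) / 2 = (2·6 + 2 + 0 − 10 − 4) / 2 = 0.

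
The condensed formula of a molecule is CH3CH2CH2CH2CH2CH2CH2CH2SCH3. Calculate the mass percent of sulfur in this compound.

Atom tally by fragment:
  CH3 → C:1 H:3
  CH2 → C:1 H:2
  CH2 → C:1 H:2
  CH2 → C:1 H:2
  CH2 → C:1 H:2
  CH2 → C:1 H:2
  CH2 → C:1 H:2
  CH2SCH3 → C:2 H:5 S:1
Element totals:
  C: 9
  H: 20
  S: 1
Molecular formula: C9H20S.
Molar mass = 160.319 g/mol.
Mass from S: 1 × 32.06 = 32.060 g/mol.
%S = 32.060 / 160.319 × 100 = 20.00%.

20.00%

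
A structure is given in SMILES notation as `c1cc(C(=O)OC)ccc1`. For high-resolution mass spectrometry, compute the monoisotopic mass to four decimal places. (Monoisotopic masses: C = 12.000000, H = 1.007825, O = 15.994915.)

Atom tally by fragment:
  benzene ring core → C:6 H:6
  (− 1 ring H displaced by substituents)
  + COOCH3 → C:2 H:3 O:2
Element totals:
  C: 8
  H: 8
  O: 2
Molecular formula: C8H8O2.
  M = 8(12.0) + 8(1.007825) + 2(15.994915)
    = 96.000000 + 8.062600 + 31.989830 = 136.052430

136.0524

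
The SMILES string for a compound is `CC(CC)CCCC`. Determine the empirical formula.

C4H9

Atom tally by fragment:
  CH3 → C:1 H:3
  CH(C2H5) → C:3 H:6
  CH2 → C:1 H:2
  CH2 → C:1 H:2
  CH2 → C:1 H:2
  CH3 → C:1 H:3
Element totals:
  C: 8
  H: 18
Molecular formula: C8H18.
gcd of subscripts = 2; dividing each by 2:
  C: 8/2 = 4
  H: 18/2 = 9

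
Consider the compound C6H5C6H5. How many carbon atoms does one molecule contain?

12

Element totals:
  C: 12
  H: 10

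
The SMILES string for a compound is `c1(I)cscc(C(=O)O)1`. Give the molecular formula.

Atom tally by fragment:
  thiophene ring core → C:4 H:4 S:1
  (− 2 ring H displaced by substituents)
  + I → I:1
  + COOH → C:1 H:1 O:2
Element totals:
  C: 5
  H: 3
  I: 1
  O: 2
  S: 1

C5H3IO2S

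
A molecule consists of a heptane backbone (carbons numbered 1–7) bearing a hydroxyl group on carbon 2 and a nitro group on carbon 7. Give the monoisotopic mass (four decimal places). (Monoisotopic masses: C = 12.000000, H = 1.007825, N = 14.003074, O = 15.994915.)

Atom tally by fragment:
  CH3 → C:1 H:3
  CH(OH) → C:1 H:2 O:1
  CH2 → C:1 H:2
  CH2 → C:1 H:2
  CH2 → C:1 H:2
  CH2 → C:1 H:2
  CH2NO2 → C:1 H:2 N:1 O:2
Element totals:
  C: 7
  H: 15
  N: 1
  O: 3
Molecular formula: C7H15NO3.
  M = 7(12.0) + 15(1.007825) + 14.003074 + 3(15.994915)
    = 84.000000 + 15.117375 + 14.003074 + 47.984745 = 161.105194

161.1052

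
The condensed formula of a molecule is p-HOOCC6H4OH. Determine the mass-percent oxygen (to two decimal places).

34.75%

Atom tally by fragment:
  benzene ring core → C:6 H:6
  (− 2 ring H displaced by substituents)
  + COOH → C:1 H:1 O:2
  + OH → O:1 H:1
Element totals:
  C: 7
  H: 6
  O: 3
Molecular formula: C7H6O3.
Molar mass = 138.122 g/mol.
Mass from O: 3 × 15.999 = 47.997 g/mol.
%O = 47.997 / 138.122 × 100 = 34.75%.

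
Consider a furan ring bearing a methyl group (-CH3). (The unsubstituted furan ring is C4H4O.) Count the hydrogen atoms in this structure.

Atom tally by fragment:
  furan ring core → C:4 H:4 O:1
  (− 1 ring H displaced by substituents)
  + CH3 → C:1 H:3
Element totals:
  C: 5
  H: 6
  O: 1

6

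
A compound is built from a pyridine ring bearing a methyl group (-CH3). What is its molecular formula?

C6H7N

Atom tally by fragment:
  pyridine ring core → C:5 H:5 N:1
  (− 1 ring H displaced by substituents)
  + CH3 → C:1 H:3
Element totals:
  C: 6
  H: 7
  N: 1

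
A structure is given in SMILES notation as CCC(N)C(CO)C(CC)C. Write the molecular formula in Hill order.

C9H21NO

Atom tally by fragment:
  CH3 → C:1 H:3
  CH2 → C:1 H:2
  CH(NH2) → C:1 H:3 N:1
  CH(CH2OH) → C:2 H:4 O:1
  CH(C2H5) → C:3 H:6
  CH3 → C:1 H:3
Element totals:
  C: 9
  H: 21
  N: 1
  O: 1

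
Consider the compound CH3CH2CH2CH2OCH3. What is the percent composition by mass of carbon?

68.13%

Element totals:
  C: 5
  H: 12
  O: 1
Molecular formula: C5H12O.
Molar mass = 88.150 g/mol.
Mass from C: 5 × 12.011 = 60.055 g/mol.
%C = 60.055 / 88.150 × 100 = 68.13%.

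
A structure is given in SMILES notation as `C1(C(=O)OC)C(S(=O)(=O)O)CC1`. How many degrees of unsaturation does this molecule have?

Atom tally by fragment:
  cyclobutane ring core → C:4 H:8
  (− 2 ring H displaced by substituents)
  + COOCH3 → C:2 H:3 O:2
  + SO3H → S:1 O:3 H:1
Element totals:
  C: 6
  H: 10
  O: 5
  S: 1
Molecular formula: C6H10O5S.
DoU = (2C + 2 + N − H − X) / 2 = (2·6 + 2 + 0 − 10 − 0) / 2 = 2.

2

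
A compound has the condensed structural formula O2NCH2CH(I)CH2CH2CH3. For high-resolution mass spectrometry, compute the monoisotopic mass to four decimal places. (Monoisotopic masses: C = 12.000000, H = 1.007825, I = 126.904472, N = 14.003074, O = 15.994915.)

242.9756

Atom tally by fragment:
  O2NCH2 → C:1 H:2 N:1 O:2
  CH(I) → C:1 H:1 I:1
  CH2 → C:1 H:2
  CH2 → C:1 H:2
  CH3 → C:1 H:3
Element totals:
  C: 5
  H: 10
  I: 1
  N: 1
  O: 2
Molecular formula: C5H10INO2.
  M = 5(12.0) + 10(1.007825) + 126.904472 + 14.003074 + 2(15.994915)
    = 60.000000 + 10.078250 + 126.904472 + 14.003074 + 31.989830 = 242.975626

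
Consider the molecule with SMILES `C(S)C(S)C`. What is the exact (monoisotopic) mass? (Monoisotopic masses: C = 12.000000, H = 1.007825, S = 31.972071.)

Atom tally by fragment:
  HSCH2 → C:1 H:3 S:1
  CH(SH) → C:1 H:2 S:1
  CH3 → C:1 H:3
Element totals:
  C: 3
  H: 8
  S: 2
Molecular formula: C3H8S2.
  M = 3(12.0) + 8(1.007825) + 2(31.972071)
    = 36.000000 + 8.062600 + 63.944142 = 108.006742

108.0067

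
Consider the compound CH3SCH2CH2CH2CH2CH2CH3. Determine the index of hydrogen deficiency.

0

Element totals:
  C: 7
  H: 16
  S: 1
Molecular formula: C7H16S.
DoU = (2C + 2 + N − H − X) / 2 = (2·7 + 2 + 0 − 16 − 0) / 2 = 0.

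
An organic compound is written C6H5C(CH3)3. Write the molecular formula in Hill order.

C10H14

Element totals:
  C: 10
  H: 14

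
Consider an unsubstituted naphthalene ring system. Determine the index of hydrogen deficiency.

Atom tally by fragment:
  naphthalene ring system core → C:10 H:8
Element totals:
  C: 10
  H: 8
Molecular formula: C10H8.
DoU = (2C + 2 + N − H − X) / 2 = (2·10 + 2 + 0 − 8 − 0) / 2 = 7.

7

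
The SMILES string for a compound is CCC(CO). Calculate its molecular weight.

74.12 g/mol

Atom tally by fragment:
  CH3 → C:1 H:3
  CH2 → C:1 H:2
  CH2CH2OH → C:2 H:5 O:1
Element totals:
  C: 4
  H: 10
  O: 1
Molecular formula: C4H10O.
  M = 4(12.011) + 10(1.008) + 15.999
    = 48.044 + 10.080 + 15.999 = 74.123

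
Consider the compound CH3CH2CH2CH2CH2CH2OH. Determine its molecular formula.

C6H14O

Atom tally by fragment:
  CH3 → C:1 H:3
  CH2 → C:1 H:2
  CH2 → C:1 H:2
  CH2 → C:1 H:2
  CH2 → C:1 H:2
  CH2OH → C:1 H:3 O:1
Element totals:
  C: 6
  H: 14
  O: 1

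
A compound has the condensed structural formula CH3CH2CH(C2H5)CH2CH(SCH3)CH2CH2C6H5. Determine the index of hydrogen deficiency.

4

Atom tally by fragment:
  CH3 → C:1 H:3
  CH2 → C:1 H:2
  CH(C2H5) → C:3 H:6
  CH2 → C:1 H:2
  CH(SCH3) → C:2 H:4 S:1
  CH2 → C:1 H:2
  CH2C6H5 → C:7 H:7
Element totals:
  C: 16
  H: 26
  S: 1
Molecular formula: C16H26S.
DoU = (2C + 2 + N − H − X) / 2 = (2·16 + 2 + 0 − 26 − 0) / 2 = 4.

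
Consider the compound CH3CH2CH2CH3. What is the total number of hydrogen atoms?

Atom tally by fragment:
  CH3 → C:1 H:3
  CH2 → C:1 H:2
  CH2 → C:1 H:2
  CH3 → C:1 H:3
Element totals:
  C: 4
  H: 10

10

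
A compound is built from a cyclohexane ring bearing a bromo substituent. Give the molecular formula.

C6H11Br

Atom tally by fragment:
  cyclohexane ring core → C:6 H:12
  (− 1 ring H displaced by substituents)
  + Br → Br:1
Element totals:
  C: 6
  H: 11
  Br: 1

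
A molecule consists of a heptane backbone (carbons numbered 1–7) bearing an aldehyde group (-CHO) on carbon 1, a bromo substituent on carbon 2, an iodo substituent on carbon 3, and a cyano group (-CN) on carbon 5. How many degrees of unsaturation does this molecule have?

Atom tally by fragment:
  OHCCH2 → C:2 H:3 O:1
  CH(Br) → C:1 H:1 Br:1
  CH(I) → C:1 H:1 I:1
  CH2 → C:1 H:2
  CH(CN) → C:2 H:1 N:1
  CH2 → C:1 H:2
  CH3 → C:1 H:3
Element totals:
  C: 9
  H: 13
  Br: 1
  I: 1
  N: 1
  O: 1
Molecular formula: C9H13BrINO.
DoU = (2C + 2 + N − H − X) / 2 = (2·9 + 2 + 1 − 13 − 2) / 2 = 3.

3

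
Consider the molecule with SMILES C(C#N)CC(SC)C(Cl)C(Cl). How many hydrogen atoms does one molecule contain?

11

Atom tally by fragment:
  NCCH2 → C:2 H:2 N:1
  CH2 → C:1 H:2
  CH(SCH3) → C:2 H:4 S:1
  CH(Cl) → C:1 H:1 Cl:1
  CH2Cl → C:1 H:2 Cl:1
Element totals:
  C: 7
  H: 11
  Cl: 2
  N: 1
  S: 1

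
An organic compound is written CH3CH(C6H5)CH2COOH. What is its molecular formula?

Element totals:
  C: 10
  H: 12
  O: 2

C10H12O2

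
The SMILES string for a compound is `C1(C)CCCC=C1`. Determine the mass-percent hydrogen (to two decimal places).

Atom tally by fragment:
  cyclohexene ring core → C:6 H:10
  (− 1 ring H displaced by substituents)
  + CH3 → C:1 H:3
Element totals:
  C: 7
  H: 12
Molecular formula: C7H12.
Molar mass = 96.173 g/mol.
Mass from H: 12 × 1.008 = 12.096 g/mol.
%H = 12.096 / 96.173 × 100 = 12.58%.

12.58%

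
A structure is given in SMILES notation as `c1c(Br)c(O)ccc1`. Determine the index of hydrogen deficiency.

4

Atom tally by fragment:
  benzene ring core → C:6 H:6
  (− 2 ring H displaced by substituents)
  + Br → Br:1
  + OH → O:1 H:1
Element totals:
  C: 6
  H: 5
  Br: 1
  O: 1
Molecular formula: C6H5BrO.
DoU = (2C + 2 + N − H − X) / 2 = (2·6 + 2 + 0 − 5 − 1) / 2 = 4.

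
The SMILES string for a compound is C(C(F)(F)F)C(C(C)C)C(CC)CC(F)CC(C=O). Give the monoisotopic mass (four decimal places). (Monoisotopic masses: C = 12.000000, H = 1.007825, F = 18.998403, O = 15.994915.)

Atom tally by fragment:
  F3CCH2 → C:2 H:2 F:3
  CH(CH(CH3)2) → C:4 H:8
  CH(C2H5) → C:3 H:6
  CH2 → C:1 H:2
  CH(F) → C:1 H:1 F:1
  CH2 → C:1 H:2
  CH2CHO → C:2 H:3 O:1
Element totals:
  C: 14
  H: 24
  F: 4
  O: 1
Molecular formula: C14H24F4O.
  M = 14(12.0) + 24(1.007825) + 4(18.998403) + 15.994915
    = 168.000000 + 24.187800 + 75.993612 + 15.994915 = 284.176327

284.1763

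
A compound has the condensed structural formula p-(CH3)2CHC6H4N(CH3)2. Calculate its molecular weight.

Element totals:
  C: 11
  H: 17
  N: 1
Molecular formula: C11H17N.
  M = 11(12.011) + 17(1.008) + 14.007
    = 132.121 + 17.136 + 14.007 = 163.264

163.26 g/mol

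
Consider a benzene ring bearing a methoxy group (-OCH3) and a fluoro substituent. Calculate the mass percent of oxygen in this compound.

12.68%

Atom tally by fragment:
  benzene ring core → C:6 H:6
  (− 2 ring H displaced by substituents)
  + OCH3 → C:1 H:3 O:1
  + F → F:1
Element totals:
  C: 7
  H: 7
  F: 1
  O: 1
Molecular formula: C7H7FO.
Molar mass = 126.130 g/mol.
Mass from O: 1 × 15.999 = 15.999 g/mol.
%O = 15.999 / 126.130 × 100 = 12.68%.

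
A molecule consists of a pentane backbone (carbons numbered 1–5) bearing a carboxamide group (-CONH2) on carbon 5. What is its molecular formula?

C6H13NO

Atom tally by fragment:
  CH3 → C:1 H:3
  CH2 → C:1 H:2
  CH2 → C:1 H:2
  CH2 → C:1 H:2
  CH2CONH2 → C:2 H:4 O:1 N:1
Element totals:
  C: 6
  H: 13
  N: 1
  O: 1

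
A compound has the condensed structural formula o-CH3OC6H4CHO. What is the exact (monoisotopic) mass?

Element totals:
  C: 8
  H: 8
  O: 2
Molecular formula: C8H8O2.
  M = 8(12.0) + 8(1.007825) + 2(15.994915)
    = 96.000000 + 8.062600 + 31.989830 = 136.052430

136.0524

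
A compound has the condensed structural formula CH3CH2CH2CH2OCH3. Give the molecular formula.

C5H12O

Element totals:
  C: 5
  H: 12
  O: 1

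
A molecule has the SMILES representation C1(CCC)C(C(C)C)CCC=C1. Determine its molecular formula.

C12H22

Atom tally by fragment:
  cyclohexene ring core → C:6 H:10
  (− 2 ring H displaced by substituents)
  + CH2CH2CH3 → C:3 H:7
  + CH(CH3)2 → C:3 H:7
Element totals:
  C: 12
  H: 22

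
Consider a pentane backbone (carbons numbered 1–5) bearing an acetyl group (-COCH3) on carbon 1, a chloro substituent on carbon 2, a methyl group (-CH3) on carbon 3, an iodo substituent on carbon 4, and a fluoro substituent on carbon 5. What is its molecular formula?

Atom tally by fragment:
  CH3COCH2 → C:3 H:5 O:1
  CH(Cl) → C:1 H:1 Cl:1
  CH(CH3) → C:2 H:4
  CH(I) → C:1 H:1 I:1
  CH2F → C:1 H:2 F:1
Element totals:
  C: 8
  H: 13
  Cl: 1
  F: 1
  I: 1
  O: 1

C8H13ClFIO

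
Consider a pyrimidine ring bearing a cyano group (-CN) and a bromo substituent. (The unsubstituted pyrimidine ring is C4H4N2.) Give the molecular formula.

C5H2BrN3

Atom tally by fragment:
  pyrimidine ring core → C:4 H:4 N:2
  (− 2 ring H displaced by substituents)
  + CN → C:1 N:1
  + Br → Br:1
Element totals:
  C: 5
  H: 2
  Br: 1
  N: 3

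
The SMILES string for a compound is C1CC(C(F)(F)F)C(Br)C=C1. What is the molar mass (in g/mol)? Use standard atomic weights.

Atom tally by fragment:
  cyclohexene ring core → C:6 H:10
  (− 2 ring H displaced by substituents)
  + CF3 → C:1 F:3
  + Br → Br:1
Element totals:
  C: 7
  H: 8
  Br: 1
  F: 3
Molecular formula: C7H8BrF3.
  M = 7(12.011) + 8(1.008) + 79.904 + 3(18.998)
    = 84.077 + 8.064 + 79.904 + 56.994 = 229.039

229.04 g/mol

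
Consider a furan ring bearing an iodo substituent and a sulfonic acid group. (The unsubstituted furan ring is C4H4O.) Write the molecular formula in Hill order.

Atom tally by fragment:
  furan ring core → C:4 H:4 O:1
  (− 2 ring H displaced by substituents)
  + I → I:1
  + SO3H → S:1 O:3 H:1
Element totals:
  C: 4
  H: 3
  I: 1
  O: 4
  S: 1

C4H3IO4S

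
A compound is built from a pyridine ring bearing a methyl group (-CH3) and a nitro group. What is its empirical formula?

Atom tally by fragment:
  pyridine ring core → C:5 H:5 N:1
  (− 2 ring H displaced by substituents)
  + CH3 → C:1 H:3
  + NO2 → N:1 O:2
Element totals:
  C: 6
  H: 6
  N: 2
  O: 2
Molecular formula: C6H6N2O2.
gcd of subscripts = 2; dividing each by 2:
  C: 6/2 = 3
  H: 6/2 = 3
  N: 2/2 = 1
  O: 2/2 = 1

C3H3NO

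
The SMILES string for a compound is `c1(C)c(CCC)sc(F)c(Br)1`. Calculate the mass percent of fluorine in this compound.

Atom tally by fragment:
  thiophene ring core → C:4 H:4 S:1
  (− 4 ring H displaced by substituents)
  + CH3 → C:1 H:3
  + CH2CH2CH3 → C:3 H:7
  + F → F:1
  + Br → Br:1
Element totals:
  C: 8
  H: 10
  Br: 1
  F: 1
  S: 1
Molecular formula: C8H10BrFS.
Molar mass = 237.130 g/mol.
Mass from F: 1 × 18.998 = 18.998 g/mol.
%F = 18.998 / 237.130 × 100 = 8.01%.

8.01%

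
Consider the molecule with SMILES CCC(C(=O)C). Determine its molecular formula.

Atom tally by fragment:
  CH3 → C:1 H:3
  CH2 → C:1 H:2
  CH2COCH3 → C:3 H:5 O:1
Element totals:
  C: 5
  H: 10
  O: 1

C5H10O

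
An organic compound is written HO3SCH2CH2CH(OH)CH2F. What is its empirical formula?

Element totals:
  C: 4
  H: 9
  F: 1
  O: 4
  S: 1
Molecular formula: C4H9FO4S.
gcd of subscripts (4, 1, 9, 4, 1) = 1, so the empirical formula equals the molecular formula.

C4H9FO4S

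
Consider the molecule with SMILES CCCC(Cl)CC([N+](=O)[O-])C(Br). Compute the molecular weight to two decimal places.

Atom tally by fragment:
  CH3 → C:1 H:3
  CH2 → C:1 H:2
  CH2 → C:1 H:2
  CH(Cl) → C:1 H:1 Cl:1
  CH2 → C:1 H:2
  CH(NO2) → C:1 H:1 N:1 O:2
  CH2Br → C:1 H:2 Br:1
Element totals:
  C: 7
  H: 13
  Br: 1
  Cl: 1
  N: 1
  O: 2
Molecular formula: C7H13BrClNO2.
  M = 7(12.011) + 13(1.008) + 79.904 + 35.45 + 14.007 + 2(15.999)
    = 84.077 + 13.104 + 79.904 + 35.450 + 14.007 + 31.998 = 258.540

258.54 g/mol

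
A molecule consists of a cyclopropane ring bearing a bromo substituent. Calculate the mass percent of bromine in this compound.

Atom tally by fragment:
  cyclopropane ring core → C:3 H:6
  (− 1 ring H displaced by substituents)
  + Br → Br:1
Element totals:
  C: 3
  H: 5
  Br: 1
Molecular formula: C3H5Br.
Molar mass = 120.977 g/mol.
Mass from Br: 1 × 79.904 = 79.904 g/mol.
%Br = 79.904 / 120.977 × 100 = 66.05%.

66.05%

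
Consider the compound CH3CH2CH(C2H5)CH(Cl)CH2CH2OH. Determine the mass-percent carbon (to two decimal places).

Atom tally by fragment:
  CH3 → C:1 H:3
  CH2 → C:1 H:2
  CH(C2H5) → C:3 H:6
  CH(Cl) → C:1 H:1 Cl:1
  CH2 → C:1 H:2
  CH2OH → C:1 H:3 O:1
Element totals:
  C: 8
  H: 17
  Cl: 1
  O: 1
Molecular formula: C8H17ClO.
Molar mass = 164.673 g/mol.
Mass from C: 8 × 12.011 = 96.088 g/mol.
%C = 96.088 / 164.673 × 100 = 58.35%.

58.35%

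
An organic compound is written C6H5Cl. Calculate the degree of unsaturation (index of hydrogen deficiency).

4

Atom tally by fragment:
  benzene ring core → C:6 H:6
  (− 1 ring H displaced by substituents)
  + Cl → Cl:1
Element totals:
  C: 6
  H: 5
  Cl: 1
Molecular formula: C6H5Cl.
DoU = (2C + 2 + N − H − X) / 2 = (2·6 + 2 + 0 − 5 − 1) / 2 = 4.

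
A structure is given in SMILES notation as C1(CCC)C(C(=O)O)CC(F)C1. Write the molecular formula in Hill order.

C9H15FO2

Atom tally by fragment:
  cyclopentane ring core → C:5 H:10
  (− 3 ring H displaced by substituents)
  + CH2CH2CH3 → C:3 H:7
  + COOH → C:1 H:1 O:2
  + F → F:1
Element totals:
  C: 9
  H: 15
  F: 1
  O: 2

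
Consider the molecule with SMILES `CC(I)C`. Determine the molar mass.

169.99 g/mol

Atom tally by fragment:
  CH3 → C:1 H:3
  CH(I) → C:1 H:1 I:1
  CH3 → C:1 H:3
Element totals:
  C: 3
  H: 7
  I: 1
Molecular formula: C3H7I.
  M = 3(12.011) + 7(1.008) + 126.904
    = 36.033 + 7.056 + 126.904 = 169.993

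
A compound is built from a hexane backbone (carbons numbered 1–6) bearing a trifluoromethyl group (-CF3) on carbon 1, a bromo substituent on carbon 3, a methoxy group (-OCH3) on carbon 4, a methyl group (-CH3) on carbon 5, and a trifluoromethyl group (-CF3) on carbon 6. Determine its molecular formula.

Atom tally by fragment:
  F3CCH2 → C:2 H:2 F:3
  CH2 → C:1 H:2
  CH(Br) → C:1 H:1 Br:1
  CH(OCH3) → C:2 H:4 O:1
  CH(CH3) → C:2 H:4
  CH2CF3 → C:2 H:2 F:3
Element totals:
  C: 10
  H: 15
  Br: 1
  F: 6
  O: 1

C10H15BrF6O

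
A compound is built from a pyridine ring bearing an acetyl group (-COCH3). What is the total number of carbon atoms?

Atom tally by fragment:
  pyridine ring core → C:5 H:5 N:1
  (− 1 ring H displaced by substituents)
  + COCH3 → C:2 H:3 O:1
Element totals:
  C: 7
  H: 7
  N: 1
  O: 1

7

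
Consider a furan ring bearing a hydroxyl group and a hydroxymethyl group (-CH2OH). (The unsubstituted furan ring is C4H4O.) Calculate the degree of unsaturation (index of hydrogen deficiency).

Atom tally by fragment:
  furan ring core → C:4 H:4 O:1
  (− 2 ring H displaced by substituents)
  + OH → O:1 H:1
  + CH2OH → C:1 H:3 O:1
Element totals:
  C: 5
  H: 6
  O: 3
Molecular formula: C5H6O3.
DoU = (2C + 2 + N − H − X) / 2 = (2·5 + 2 + 0 − 6 − 0) / 2 = 3.

3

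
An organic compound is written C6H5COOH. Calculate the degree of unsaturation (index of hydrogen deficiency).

Element totals:
  C: 7
  H: 6
  O: 2
Molecular formula: C7H6O2.
DoU = (2C + 2 + N − H − X) / 2 = (2·7 + 2 + 0 − 6 − 0) / 2 = 5.

5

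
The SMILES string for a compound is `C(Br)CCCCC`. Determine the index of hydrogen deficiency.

0

Atom tally by fragment:
  BrCH2 → C:1 H:2 Br:1
  CH2 → C:1 H:2
  CH2 → C:1 H:2
  CH2 → C:1 H:2
  CH2 → C:1 H:2
  CH3 → C:1 H:3
Element totals:
  C: 6
  H: 13
  Br: 1
Molecular formula: C6H13Br.
DoU = (2C + 2 + N − H − X) / 2 = (2·6 + 2 + 0 − 13 − 1) / 2 = 0.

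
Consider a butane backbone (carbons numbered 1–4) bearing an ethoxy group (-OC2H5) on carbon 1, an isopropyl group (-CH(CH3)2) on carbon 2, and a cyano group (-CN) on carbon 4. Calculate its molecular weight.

169.27 g/mol

Atom tally by fragment:
  C2H5OCH2 → C:3 H:7 O:1
  CH(CH(CH3)2) → C:4 H:8
  CH2 → C:1 H:2
  CH2CN → C:2 H:2 N:1
Element totals:
  C: 10
  H: 19
  N: 1
  O: 1
Molecular formula: C10H19NO.
  M = 10(12.011) + 19(1.008) + 14.007 + 15.999
    = 120.110 + 19.152 + 14.007 + 15.999 = 169.268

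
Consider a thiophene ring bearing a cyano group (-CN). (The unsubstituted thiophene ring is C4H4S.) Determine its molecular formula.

Atom tally by fragment:
  thiophene ring core → C:4 H:4 S:1
  (− 1 ring H displaced by substituents)
  + CN → C:1 N:1
Element totals:
  C: 5
  H: 3
  N: 1
  S: 1

C5H3NS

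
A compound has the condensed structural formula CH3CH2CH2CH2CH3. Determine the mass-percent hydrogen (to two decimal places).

Element totals:
  C: 5
  H: 12
Molecular formula: C5H12.
Molar mass = 72.151 g/mol.
Mass from H: 12 × 1.008 = 12.096 g/mol.
%H = 12.096 / 72.151 × 100 = 16.76%.

16.76%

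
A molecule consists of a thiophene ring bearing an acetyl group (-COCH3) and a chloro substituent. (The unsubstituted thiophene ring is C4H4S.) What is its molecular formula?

C6H5ClOS

Atom tally by fragment:
  thiophene ring core → C:4 H:4 S:1
  (− 2 ring H displaced by substituents)
  + COCH3 → C:2 H:3 O:1
  + Cl → Cl:1
Element totals:
  C: 6
  H: 5
  Cl: 1
  O: 1
  S: 1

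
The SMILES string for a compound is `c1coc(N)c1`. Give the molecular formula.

C4H5NO

Atom tally by fragment:
  furan ring core → C:4 H:4 O:1
  (− 1 ring H displaced by substituents)
  + NH2 → N:1 H:2
Element totals:
  C: 4
  H: 5
  N: 1
  O: 1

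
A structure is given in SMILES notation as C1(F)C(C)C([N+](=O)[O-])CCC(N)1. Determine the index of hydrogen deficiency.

Atom tally by fragment:
  cyclohexane ring core → C:6 H:12
  (− 4 ring H displaced by substituents)
  + F → F:1
  + CH3 → C:1 H:3
  + NO2 → N:1 O:2
  + NH2 → N:1 H:2
Element totals:
  C: 7
  H: 13
  F: 1
  N: 2
  O: 2
Molecular formula: C7H13FN2O2.
DoU = (2C + 2 + N − H − X) / 2 = (2·7 + 2 + 2 − 13 − 1) / 2 = 2.

2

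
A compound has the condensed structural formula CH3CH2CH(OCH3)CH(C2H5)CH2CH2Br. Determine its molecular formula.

Atom tally by fragment:
  CH3 → C:1 H:3
  CH2 → C:1 H:2
  CH(OCH3) → C:2 H:4 O:1
  CH(C2H5) → C:3 H:6
  CH2 → C:1 H:2
  CH2Br → C:1 H:2 Br:1
Element totals:
  C: 9
  H: 19
  Br: 1
  O: 1

C9H19BrO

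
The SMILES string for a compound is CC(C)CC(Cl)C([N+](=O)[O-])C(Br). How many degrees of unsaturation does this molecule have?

1

Atom tally by fragment:
  CH3 → C:1 H:3
  CH(CH3) → C:2 H:4
  CH2 → C:1 H:2
  CH(Cl) → C:1 H:1 Cl:1
  CH(NO2) → C:1 H:1 N:1 O:2
  CH2Br → C:1 H:2 Br:1
Element totals:
  C: 7
  H: 13
  Br: 1
  Cl: 1
  N: 1
  O: 2
Molecular formula: C7H13BrClNO2.
DoU = (2C + 2 + N − H − X) / 2 = (2·7 + 2 + 1 − 13 − 2) / 2 = 1.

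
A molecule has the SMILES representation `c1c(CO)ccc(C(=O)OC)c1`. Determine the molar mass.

166.18 g/mol

Atom tally by fragment:
  benzene ring core → C:6 H:6
  (− 2 ring H displaced by substituents)
  + CH2OH → C:1 H:3 O:1
  + COOCH3 → C:2 H:3 O:2
Element totals:
  C: 9
  H: 10
  O: 3
Molecular formula: C9H10O3.
  M = 9(12.011) + 10(1.008) + 3(15.999)
    = 108.099 + 10.080 + 47.997 = 166.176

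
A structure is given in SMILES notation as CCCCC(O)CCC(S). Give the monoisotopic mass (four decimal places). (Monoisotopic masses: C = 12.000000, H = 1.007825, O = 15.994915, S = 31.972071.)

162.1078

Atom tally by fragment:
  CH3 → C:1 H:3
  CH2 → C:1 H:2
  CH2 → C:1 H:2
  CH2 → C:1 H:2
  CH(OH) → C:1 H:2 O:1
  CH2 → C:1 H:2
  CH2 → C:1 H:2
  CH2SH → C:1 H:3 S:1
Element totals:
  C: 8
  H: 18
  O: 1
  S: 1
Molecular formula: C8H18OS.
  M = 8(12.0) + 18(1.007825) + 15.994915 + 31.972071
    = 96.000000 + 18.140850 + 15.994915 + 31.972071 = 162.107836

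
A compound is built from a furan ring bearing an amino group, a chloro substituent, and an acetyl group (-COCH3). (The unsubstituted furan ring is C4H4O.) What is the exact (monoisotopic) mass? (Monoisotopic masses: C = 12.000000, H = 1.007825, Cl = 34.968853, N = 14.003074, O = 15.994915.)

159.0087

Atom tally by fragment:
  furan ring core → C:4 H:4 O:1
  (− 3 ring H displaced by substituents)
  + NH2 → N:1 H:2
  + Cl → Cl:1
  + COCH3 → C:2 H:3 O:1
Element totals:
  C: 6
  H: 6
  Cl: 1
  N: 1
  O: 2
Molecular formula: C6H6ClNO2.
  M = 6(12.0) + 6(1.007825) + 34.968853 + 14.003074 + 2(15.994915)
    = 72.000000 + 6.046950 + 34.968853 + 14.003074 + 31.989830 = 159.008707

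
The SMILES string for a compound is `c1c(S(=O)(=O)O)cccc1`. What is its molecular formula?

C6H6O3S

Atom tally by fragment:
  benzene ring core → C:6 H:6
  (− 1 ring H displaced by substituents)
  + SO3H → S:1 O:3 H:1
Element totals:
  C: 6
  H: 6
  O: 3
  S: 1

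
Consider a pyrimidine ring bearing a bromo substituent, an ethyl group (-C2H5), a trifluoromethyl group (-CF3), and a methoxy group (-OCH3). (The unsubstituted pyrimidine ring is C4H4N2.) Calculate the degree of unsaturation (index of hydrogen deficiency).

Atom tally by fragment:
  pyrimidine ring core → C:4 H:4 N:2
  (− 4 ring H displaced by substituents)
  + Br → Br:1
  + C2H5 → C:2 H:5
  + CF3 → C:1 F:3
  + OCH3 → C:1 H:3 O:1
Element totals:
  C: 8
  H: 8
  Br: 1
  F: 3
  N: 2
  O: 1
Molecular formula: C8H8BrF3N2O.
DoU = (2C + 2 + N − H − X) / 2 = (2·8 + 2 + 2 − 8 − 4) / 2 = 4.

4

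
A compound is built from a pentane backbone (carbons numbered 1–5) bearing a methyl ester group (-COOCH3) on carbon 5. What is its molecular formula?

C7H14O2

Atom tally by fragment:
  CH3 → C:1 H:3
  CH2 → C:1 H:2
  CH2 → C:1 H:2
  CH2 → C:1 H:2
  CH2COOCH3 → C:3 H:5 O:2
Element totals:
  C: 7
  H: 14
  O: 2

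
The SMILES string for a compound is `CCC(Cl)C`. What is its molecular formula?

Atom tally by fragment:
  CH3 → C:1 H:3
  CH2 → C:1 H:2
  CH(Cl) → C:1 H:1 Cl:1
  CH3 → C:1 H:3
Element totals:
  C: 4
  H: 9
  Cl: 1

C4H9Cl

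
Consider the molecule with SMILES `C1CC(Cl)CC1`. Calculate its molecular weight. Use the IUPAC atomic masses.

104.58 g/mol

Atom tally by fragment:
  cyclopentane ring core → C:5 H:10
  (− 1 ring H displaced by substituents)
  + Cl → Cl:1
Element totals:
  C: 5
  H: 9
  Cl: 1
Molecular formula: C5H9Cl.
  M = 5(12.011) + 9(1.008) + 35.45
    = 60.055 + 9.072 + 35.450 = 104.577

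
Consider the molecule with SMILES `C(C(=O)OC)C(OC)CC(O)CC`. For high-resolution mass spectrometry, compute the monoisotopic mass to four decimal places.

190.1205

Atom tally by fragment:
  CH3OOCCH2 → C:3 H:5 O:2
  CH(OCH3) → C:2 H:4 O:1
  CH2 → C:1 H:2
  CH(OH) → C:1 H:2 O:1
  CH2 → C:1 H:2
  CH3 → C:1 H:3
Element totals:
  C: 9
  H: 18
  O: 4
Molecular formula: C9H18O4.
  M = 9(12.0) + 18(1.007825) + 4(15.994915)
    = 108.000000 + 18.140850 + 63.979660 = 190.120510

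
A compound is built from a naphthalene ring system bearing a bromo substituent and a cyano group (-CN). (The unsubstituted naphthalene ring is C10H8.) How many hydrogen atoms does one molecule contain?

Atom tally by fragment:
  naphthalene ring system core → C:10 H:8
  (− 2 ring H displaced by substituents)
  + Br → Br:1
  + CN → C:1 N:1
Element totals:
  C: 11
  H: 6
  Br: 1
  N: 1

6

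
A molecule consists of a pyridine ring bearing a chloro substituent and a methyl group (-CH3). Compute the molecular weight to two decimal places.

Atom tally by fragment:
  pyridine ring core → C:5 H:5 N:1
  (− 2 ring H displaced by substituents)
  + Cl → Cl:1
  + CH3 → C:1 H:3
Element totals:
  C: 6
  H: 6
  Cl: 1
  N: 1
Molecular formula: C6H6ClN.
  M = 6(12.011) + 6(1.008) + 35.45 + 14.007
    = 72.066 + 6.048 + 35.450 + 14.007 = 127.571

127.57 g/mol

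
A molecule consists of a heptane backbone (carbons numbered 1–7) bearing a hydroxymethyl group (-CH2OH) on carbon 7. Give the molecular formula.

C8H18O

Atom tally by fragment:
  CH3 → C:1 H:3
  CH2 → C:1 H:2
  CH2 → C:1 H:2
  CH2 → C:1 H:2
  CH2 → C:1 H:2
  CH2 → C:1 H:2
  CH2CH2OH → C:2 H:5 O:1
Element totals:
  C: 8
  H: 18
  O: 1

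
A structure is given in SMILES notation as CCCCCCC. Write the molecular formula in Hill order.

C7H16

Atom tally by fragment:
  CH3 → C:1 H:3
  CH2 → C:1 H:2
  CH2 → C:1 H:2
  CH2 → C:1 H:2
  CH2 → C:1 H:2
  CH2 → C:1 H:2
  CH3 → C:1 H:3
Element totals:
  C: 7
  H: 16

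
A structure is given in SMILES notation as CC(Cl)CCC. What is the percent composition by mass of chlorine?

Atom tally by fragment:
  CH3 → C:1 H:3
  CH(Cl) → C:1 H:1 Cl:1
  CH2 → C:1 H:2
  CH2 → C:1 H:2
  CH3 → C:1 H:3
Element totals:
  C: 5
  H: 11
  Cl: 1
Molecular formula: C5H11Cl.
Molar mass = 106.593 g/mol.
Mass from Cl: 1 × 35.45 = 35.450 g/mol.
%Cl = 35.450 / 106.593 × 100 = 33.26%.

33.26%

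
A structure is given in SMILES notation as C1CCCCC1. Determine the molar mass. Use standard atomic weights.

84.16 g/mol

Atom tally by fragment:
  cyclohexane ring core → C:6 H:12
Element totals:
  C: 6
  H: 12
Molecular formula: C6H12.
  M = 6(12.011) + 12(1.008)
    = 72.066 + 12.096 = 84.162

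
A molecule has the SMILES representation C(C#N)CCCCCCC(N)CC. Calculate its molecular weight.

182.31 g/mol

Atom tally by fragment:
  NCCH2 → C:2 H:2 N:1
  CH2 → C:1 H:2
  CH2 → C:1 H:2
  CH2 → C:1 H:2
  CH2 → C:1 H:2
  CH2 → C:1 H:2
  CH2 → C:1 H:2
  CH(NH2) → C:1 H:3 N:1
  CH2 → C:1 H:2
  CH3 → C:1 H:3
Element totals:
  C: 11
  H: 22
  N: 2
Molecular formula: C11H22N2.
  M = 11(12.011) + 22(1.008) + 2(14.007)
    = 132.121 + 22.176 + 28.014 = 182.311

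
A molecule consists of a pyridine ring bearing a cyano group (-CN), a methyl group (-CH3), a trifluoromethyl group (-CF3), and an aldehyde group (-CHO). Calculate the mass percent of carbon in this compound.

Atom tally by fragment:
  pyridine ring core → C:5 H:5 N:1
  (− 4 ring H displaced by substituents)
  + CN → C:1 N:1
  + CH3 → C:1 H:3
  + CF3 → C:1 F:3
  + CHO → C:1 H:1 O:1
Element totals:
  C: 9
  H: 5
  F: 3
  N: 2
  O: 1
Molecular formula: C9H5F3N2O.
Molar mass = 214.146 g/mol.
Mass from C: 9 × 12.011 = 108.099 g/mol.
%C = 108.099 / 214.146 × 100 = 50.48%.

50.48%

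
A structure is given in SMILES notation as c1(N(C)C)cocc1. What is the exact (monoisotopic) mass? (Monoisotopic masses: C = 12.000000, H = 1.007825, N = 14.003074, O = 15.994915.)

Atom tally by fragment:
  furan ring core → C:4 H:4 O:1
  (− 1 ring H displaced by substituents)
  + N(CH3)2 → N:1 C:2 H:6
Element totals:
  C: 6
  H: 9
  N: 1
  O: 1
Molecular formula: C6H9NO.
  M = 6(12.0) + 9(1.007825) + 14.003074 + 15.994915
    = 72.000000 + 9.070425 + 14.003074 + 15.994915 = 111.068414

111.0684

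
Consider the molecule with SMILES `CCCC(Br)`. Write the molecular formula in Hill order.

Atom tally by fragment:
  CH3 → C:1 H:3
  CH2 → C:1 H:2
  CH2 → C:1 H:2
  CH2Br → C:1 H:2 Br:1
Element totals:
  C: 4
  H: 9
  Br: 1

C4H9Br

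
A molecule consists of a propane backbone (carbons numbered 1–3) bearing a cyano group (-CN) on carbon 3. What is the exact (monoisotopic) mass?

69.0578

Atom tally by fragment:
  CH3 → C:1 H:3
  CH2 → C:1 H:2
  CH2CN → C:2 H:2 N:1
Element totals:
  C: 4
  H: 7
  N: 1
Molecular formula: C4H7N.
  M = 4(12.0) + 7(1.007825) + 14.003074
    = 48.000000 + 7.054775 + 14.003074 = 69.057849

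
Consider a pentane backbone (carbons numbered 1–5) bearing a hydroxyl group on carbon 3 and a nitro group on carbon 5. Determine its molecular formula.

C5H11NO3

Atom tally by fragment:
  CH3 → C:1 H:3
  CH2 → C:1 H:2
  CH(OH) → C:1 H:2 O:1
  CH2 → C:1 H:2
  CH2NO2 → C:1 H:2 N:1 O:2
Element totals:
  C: 5
  H: 11
  N: 1
  O: 3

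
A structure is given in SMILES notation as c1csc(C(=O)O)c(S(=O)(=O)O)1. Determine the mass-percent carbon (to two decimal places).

Atom tally by fragment:
  thiophene ring core → C:4 H:4 S:1
  (− 2 ring H displaced by substituents)
  + COOH → C:1 H:1 O:2
  + SO3H → S:1 O:3 H:1
Element totals:
  C: 5
  H: 4
  O: 5
  S: 2
Molecular formula: C5H4O5S2.
Molar mass = 208.202 g/mol.
Mass from C: 5 × 12.011 = 60.055 g/mol.
%C = 60.055 / 208.202 × 100 = 28.84%.

28.84%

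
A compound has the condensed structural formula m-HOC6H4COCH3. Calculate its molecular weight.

136.15 g/mol

Atom tally by fragment:
  benzene ring core → C:6 H:6
  (− 2 ring H displaced by substituents)
  + OH → O:1 H:1
  + COCH3 → C:2 H:3 O:1
Element totals:
  C: 8
  H: 8
  O: 2
Molecular formula: C8H8O2.
  M = 8(12.011) + 8(1.008) + 2(15.999)
    = 96.088 + 8.064 + 31.998 = 136.150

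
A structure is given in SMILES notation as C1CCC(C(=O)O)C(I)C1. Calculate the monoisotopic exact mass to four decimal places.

253.9804

Atom tally by fragment:
  cyclohexane ring core → C:6 H:12
  (− 2 ring H displaced by substituents)
  + COOH → C:1 H:1 O:2
  + I → I:1
Element totals:
  C: 7
  H: 11
  I: 1
  O: 2
Molecular formula: C7H11IO2.
  M = 7(12.0) + 11(1.007825) + 126.904472 + 2(15.994915)
    = 84.000000 + 11.086075 + 126.904472 + 31.989830 = 253.980377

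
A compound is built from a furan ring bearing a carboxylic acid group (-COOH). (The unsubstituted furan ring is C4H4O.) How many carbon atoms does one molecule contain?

5

Atom tally by fragment:
  furan ring core → C:4 H:4 O:1
  (− 1 ring H displaced by substituents)
  + COOH → C:1 H:1 O:2
Element totals:
  C: 5
  H: 4
  O: 3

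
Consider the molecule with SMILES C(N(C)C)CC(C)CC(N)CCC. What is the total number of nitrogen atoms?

Atom tally by fragment:
  (CH3)2NCH2 → C:3 H:8 N:1
  CH2 → C:1 H:2
  CH(CH3) → C:2 H:4
  CH2 → C:1 H:2
  CH(NH2) → C:1 H:3 N:1
  CH2 → C:1 H:2
  CH2 → C:1 H:2
  CH3 → C:1 H:3
Element totals:
  C: 11
  H: 26
  N: 2

2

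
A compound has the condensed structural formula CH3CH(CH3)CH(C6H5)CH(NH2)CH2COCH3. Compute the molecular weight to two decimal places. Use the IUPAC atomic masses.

Atom tally by fragment:
  CH3 → C:1 H:3
  CH(CH3) → C:2 H:4
  CH(C6H5) → C:7 H:6
  CH(NH2) → C:1 H:3 N:1
  CH2COCH3 → C:3 H:5 O:1
Element totals:
  C: 14
  H: 21
  N: 1
  O: 1
Molecular formula: C14H21NO.
  M = 14(12.011) + 21(1.008) + 14.007 + 15.999
    = 168.154 + 21.168 + 14.007 + 15.999 = 219.328

219.33 g/mol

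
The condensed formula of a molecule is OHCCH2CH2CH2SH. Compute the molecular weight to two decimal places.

Element totals:
  C: 4
  H: 8
  O: 1
  S: 1
Molecular formula: C4H8OS.
  M = 4(12.011) + 8(1.008) + 15.999 + 32.06
    = 48.044 + 8.064 + 15.999 + 32.060 = 104.167

104.17 g/mol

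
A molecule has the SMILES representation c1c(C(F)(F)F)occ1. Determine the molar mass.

Atom tally by fragment:
  furan ring core → C:4 H:4 O:1
  (− 1 ring H displaced by substituents)
  + CF3 → C:1 F:3
Element totals:
  C: 5
  H: 3
  F: 3
  O: 1
Molecular formula: C5H3F3O.
  M = 5(12.011) + 3(1.008) + 3(18.998) + 15.999
    = 60.055 + 3.024 + 56.994 + 15.999 = 136.072

136.07 g/mol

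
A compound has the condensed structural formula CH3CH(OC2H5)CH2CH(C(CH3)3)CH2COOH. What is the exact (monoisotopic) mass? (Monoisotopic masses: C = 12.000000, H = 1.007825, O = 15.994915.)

Atom tally by fragment:
  CH3 → C:1 H:3
  CH(OC2H5) → C:3 H:6 O:1
  CH2 → C:1 H:2
  CH(C(CH3)3) → C:5 H:10
  CH2COOH → C:2 H:3 O:2
Element totals:
  C: 12
  H: 24
  O: 3
Molecular formula: C12H24O3.
  M = 12(12.0) + 24(1.007825) + 3(15.994915)
    = 144.000000 + 24.187800 + 47.984745 = 216.172545

216.1725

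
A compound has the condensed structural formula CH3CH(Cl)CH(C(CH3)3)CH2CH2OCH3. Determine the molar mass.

Atom tally by fragment:
  CH3 → C:1 H:3
  CH(Cl) → C:1 H:1 Cl:1
  CH(C(CH3)3) → C:5 H:10
  CH2 → C:1 H:2
  CH2OCH3 → C:2 H:5 O:1
Element totals:
  C: 10
  H: 21
  Cl: 1
  O: 1
Molecular formula: C10H21ClO.
  M = 10(12.011) + 21(1.008) + 35.45 + 15.999
    = 120.110 + 21.168 + 35.450 + 15.999 = 192.727

192.73 g/mol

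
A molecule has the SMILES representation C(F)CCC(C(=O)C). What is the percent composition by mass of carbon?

Atom tally by fragment:
  FCH2 → C:1 H:2 F:1
  CH2 → C:1 H:2
  CH2 → C:1 H:2
  CH2COCH3 → C:3 H:5 O:1
Element totals:
  C: 6
  H: 11
  F: 1
  O: 1
Molecular formula: C6H11FO.
Molar mass = 118.151 g/mol.
Mass from C: 6 × 12.011 = 72.066 g/mol.
%C = 72.066 / 118.151 × 100 = 60.99%.

60.99%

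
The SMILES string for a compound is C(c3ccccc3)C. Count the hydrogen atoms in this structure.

10

Atom tally by fragment:
  C6H5CH2 → C:7 H:7
  CH3 → C:1 H:3
Element totals:
  C: 8
  H: 10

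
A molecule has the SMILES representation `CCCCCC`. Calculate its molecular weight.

86.18 g/mol

Atom tally by fragment:
  CH3 → C:1 H:3
  CH2 → C:1 H:2
  CH2 → C:1 H:2
  CH2 → C:1 H:2
  CH2 → C:1 H:2
  CH3 → C:1 H:3
Element totals:
  C: 6
  H: 14
Molecular formula: C6H14.
  M = 6(12.011) + 14(1.008)
    = 72.066 + 14.112 = 86.178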